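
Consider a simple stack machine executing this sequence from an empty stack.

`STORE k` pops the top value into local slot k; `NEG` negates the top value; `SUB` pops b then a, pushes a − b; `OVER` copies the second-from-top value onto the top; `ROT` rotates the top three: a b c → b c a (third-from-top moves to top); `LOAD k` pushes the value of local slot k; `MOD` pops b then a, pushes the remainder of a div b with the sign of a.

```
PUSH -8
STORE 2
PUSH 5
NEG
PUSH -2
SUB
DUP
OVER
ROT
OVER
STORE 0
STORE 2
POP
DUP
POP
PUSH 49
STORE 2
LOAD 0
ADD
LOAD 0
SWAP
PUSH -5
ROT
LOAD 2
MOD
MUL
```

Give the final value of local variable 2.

49

PUSH -8  -8
STORE 2  (empty)
PUSH 5   5
NEG      -5
PUSH -2  -5 -2
SUB      -3
DUP      -3 -3
OVER     -3 -3 -3
ROT      -3 -3 -3
OVER     -3 -3 -3 -3
STORE 0  -3 -3 -3
STORE 2  -3 -3
POP      -3
DUP      -3 -3
POP      -3
PUSH 49  -3 49
STORE 2  -3
LOAD 0   -3 -3
ADD      -6
LOAD 0   -6 -3
SWAP     -3 -6
PUSH -5  -3 -6 -5
ROT      -6 -5 -3
LOAD 2   -6 -5 -3 49
MOD      -6 -5 -3
MUL      -6 15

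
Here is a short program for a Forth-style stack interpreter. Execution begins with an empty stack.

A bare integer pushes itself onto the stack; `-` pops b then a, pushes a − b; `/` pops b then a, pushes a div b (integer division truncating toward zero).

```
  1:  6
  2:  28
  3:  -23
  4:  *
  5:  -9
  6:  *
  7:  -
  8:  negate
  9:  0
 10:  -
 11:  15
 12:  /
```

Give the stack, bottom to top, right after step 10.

6       [6]
28      [6, 28]
-23     [6, 28, -23]
*       [6, -644]
-9      [6, -644, -9]
*       [6, 5796]
-       [-5790]
negate  [5790]
0       [5790, 0]
-       [5790]

[5790]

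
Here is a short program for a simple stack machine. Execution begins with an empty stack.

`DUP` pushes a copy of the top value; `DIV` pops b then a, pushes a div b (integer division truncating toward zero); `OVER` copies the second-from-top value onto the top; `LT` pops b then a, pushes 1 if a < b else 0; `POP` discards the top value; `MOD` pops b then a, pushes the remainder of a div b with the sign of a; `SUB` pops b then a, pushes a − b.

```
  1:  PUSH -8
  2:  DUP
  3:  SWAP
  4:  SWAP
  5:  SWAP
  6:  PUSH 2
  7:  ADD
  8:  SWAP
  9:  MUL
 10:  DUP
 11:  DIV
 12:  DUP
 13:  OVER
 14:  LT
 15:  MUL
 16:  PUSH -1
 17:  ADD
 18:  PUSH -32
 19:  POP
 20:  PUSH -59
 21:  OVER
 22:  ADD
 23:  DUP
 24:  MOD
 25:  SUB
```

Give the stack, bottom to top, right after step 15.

[0]

PUSH -8  -8
DUP      -8 -8
SWAP     -8 -8
SWAP     -8 -8
SWAP     -8 -8
PUSH 2   -8 -8 2
ADD      -8 -6
SWAP     -6 -8
MUL      48
DUP      48 48
DIV      1
DUP      1 1
OVER     1 1 1
LT       1 0
MUL      0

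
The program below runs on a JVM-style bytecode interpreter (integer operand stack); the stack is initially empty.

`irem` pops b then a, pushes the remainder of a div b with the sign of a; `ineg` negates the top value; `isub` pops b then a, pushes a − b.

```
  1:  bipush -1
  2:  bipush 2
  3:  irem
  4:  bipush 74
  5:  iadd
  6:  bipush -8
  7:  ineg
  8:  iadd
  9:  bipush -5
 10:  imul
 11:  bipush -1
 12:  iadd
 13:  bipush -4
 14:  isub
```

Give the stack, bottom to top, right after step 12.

bipush -1 → [-1]
bipush 2  → [-1, 2]
irem      → [-1]
bipush 74 → [-1, 74]
iadd      → [73]
bipush -8 → [73, -8]
ineg      → [73, 8]
iadd      → [81]
bipush -5 → [81, -5]
imul      → [-405]
bipush -1 → [-405, -1]
iadd      → [-406]

[-406]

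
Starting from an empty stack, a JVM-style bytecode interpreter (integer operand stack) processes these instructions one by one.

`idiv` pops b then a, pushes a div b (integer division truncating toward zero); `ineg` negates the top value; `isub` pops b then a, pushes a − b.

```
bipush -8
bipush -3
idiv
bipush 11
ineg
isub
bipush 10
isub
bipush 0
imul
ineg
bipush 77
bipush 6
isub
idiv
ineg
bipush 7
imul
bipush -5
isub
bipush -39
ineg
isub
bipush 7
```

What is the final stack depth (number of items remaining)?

2

bipush -8  -> -8
bipush -3  -> -8 -3
idiv       -> 2
bipush 11  -> 2 11
ineg       -> 2 -11
isub       -> 13
bipush 10  -> 13 10
isub       -> 3
bipush 0   -> 3 0
imul       -> 0
ineg       -> 0
bipush 77  -> 0 77
bipush 6   -> 0 77 6
isub       -> 0 71
idiv       -> 0
ineg       -> 0
bipush 7   -> 0 7
imul       -> 0
bipush -5  -> 0 -5
isub       -> 5
bipush -39 -> 5 -39
ineg       -> 5 39
isub       -> -34
bipush 7   -> -34 7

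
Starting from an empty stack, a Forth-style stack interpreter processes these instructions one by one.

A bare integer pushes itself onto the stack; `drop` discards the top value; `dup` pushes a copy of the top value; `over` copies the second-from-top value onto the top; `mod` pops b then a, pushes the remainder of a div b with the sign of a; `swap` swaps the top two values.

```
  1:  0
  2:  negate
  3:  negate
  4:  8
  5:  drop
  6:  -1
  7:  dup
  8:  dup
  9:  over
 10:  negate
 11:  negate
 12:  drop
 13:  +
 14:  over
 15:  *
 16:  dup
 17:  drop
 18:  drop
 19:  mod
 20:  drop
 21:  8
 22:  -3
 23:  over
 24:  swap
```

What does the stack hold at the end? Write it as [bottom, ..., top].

0      : [0]
negate : [0]
negate : [0]
8      : [0, 8]
drop   : [0]
-1     : [0, -1]
dup    : [0, -1, -1]
dup    : [0, -1, -1, -1]
over   : [0, -1, -1, -1, -1]
negate : [0, -1, -1, -1, 1]
negate : [0, -1, -1, -1, -1]
drop   : [0, -1, -1, -1]
+      : [0, -1, -2]
over   : [0, -1, -2, -1]
*      : [0, -1, 2]
dup    : [0, -1, 2, 2]
drop   : [0, -1, 2]
drop   : [0, -1]
mod    : [0]
drop   : []
8      : [8]
-3     : [8, -3]
over   : [8, -3, 8]
swap   : [8, 8, -3]

[8, 8, -3]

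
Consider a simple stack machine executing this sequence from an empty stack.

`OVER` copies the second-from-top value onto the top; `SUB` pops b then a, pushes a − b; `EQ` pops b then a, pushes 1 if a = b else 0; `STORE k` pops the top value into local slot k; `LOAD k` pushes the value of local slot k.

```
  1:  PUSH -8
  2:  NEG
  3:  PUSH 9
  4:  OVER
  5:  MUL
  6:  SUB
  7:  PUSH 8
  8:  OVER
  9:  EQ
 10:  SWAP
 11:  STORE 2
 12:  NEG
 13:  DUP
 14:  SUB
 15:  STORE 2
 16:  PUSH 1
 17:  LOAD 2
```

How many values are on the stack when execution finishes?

PUSH -8  -8
NEG      8
PUSH 9   8 9
OVER     8 9 8
MUL      8 72
SUB      -64
PUSH 8   -64 8
OVER     -64 8 -64
EQ       -64 0
SWAP     0 -64
STORE 2  0
NEG      0
DUP      0 0
SUB      0
STORE 2  (empty)
PUSH 1   1
LOAD 2   1 0

2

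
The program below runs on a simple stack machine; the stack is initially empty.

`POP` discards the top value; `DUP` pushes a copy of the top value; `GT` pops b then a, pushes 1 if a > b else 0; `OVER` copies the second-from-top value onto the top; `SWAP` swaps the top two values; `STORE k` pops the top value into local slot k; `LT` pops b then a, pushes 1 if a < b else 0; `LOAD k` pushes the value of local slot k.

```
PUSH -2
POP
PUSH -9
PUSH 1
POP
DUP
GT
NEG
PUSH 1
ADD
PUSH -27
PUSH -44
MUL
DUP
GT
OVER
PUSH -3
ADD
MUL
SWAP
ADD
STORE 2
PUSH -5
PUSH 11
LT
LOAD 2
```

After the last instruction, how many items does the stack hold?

2

PUSH -2  : [-2]
POP      : []
PUSH -9  : [-9]
PUSH 1   : [-9, 1]
POP      : [-9]
DUP      : [-9, -9]
GT       : [0]
NEG      : [0]
PUSH 1   : [0, 1]
ADD      : [1]
PUSH -27 : [1, -27]
PUSH -44 : [1, -27, -44]
MUL      : [1, 1188]
DUP      : [1, 1188, 1188]
GT       : [1, 0]
OVER     : [1, 0, 1]
PUSH -3  : [1, 0, 1, -3]
ADD      : [1, 0, -2]
MUL      : [1, 0]
SWAP     : [0, 1]
ADD      : [1]
STORE 2  : []
PUSH -5  : [-5]
PUSH 11  : [-5, 11]
LT       : [1]
LOAD 2   : [1, 1]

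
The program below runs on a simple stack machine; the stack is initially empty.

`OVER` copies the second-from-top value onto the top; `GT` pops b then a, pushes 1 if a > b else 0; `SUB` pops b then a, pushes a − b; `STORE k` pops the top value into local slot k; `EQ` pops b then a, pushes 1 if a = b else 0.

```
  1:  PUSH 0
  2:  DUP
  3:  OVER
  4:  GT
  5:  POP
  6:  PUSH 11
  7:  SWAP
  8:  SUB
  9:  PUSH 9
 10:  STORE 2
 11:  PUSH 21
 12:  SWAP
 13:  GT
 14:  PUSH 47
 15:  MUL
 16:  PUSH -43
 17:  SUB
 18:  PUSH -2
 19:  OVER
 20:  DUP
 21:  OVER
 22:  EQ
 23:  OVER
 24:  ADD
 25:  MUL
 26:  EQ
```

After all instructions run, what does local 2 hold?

PUSH 0   → 0
DUP      → 0 0
OVER     → 0 0 0
GT       → 0 0
POP      → 0
PUSH 11  → 0 11
SWAP     → 11 0
SUB      → 11
PUSH 9   → 11 9
STORE 2  → 11
PUSH 21  → 11 21
SWAP     → 21 11
GT       → 1
PUSH 47  → 1 47
MUL      → 47
PUSH -43 → 47 -43
SUB      → 90
PUSH -2  → 90 -2
OVER     → 90 -2 90
DUP      → 90 -2 90 90
OVER     → 90 -2 90 90 90
EQ       → 90 -2 90 1
OVER     → 90 -2 90 1 90
ADD      → 90 -2 90 91
MUL      → 90 -2 8190
EQ       → 90 0

9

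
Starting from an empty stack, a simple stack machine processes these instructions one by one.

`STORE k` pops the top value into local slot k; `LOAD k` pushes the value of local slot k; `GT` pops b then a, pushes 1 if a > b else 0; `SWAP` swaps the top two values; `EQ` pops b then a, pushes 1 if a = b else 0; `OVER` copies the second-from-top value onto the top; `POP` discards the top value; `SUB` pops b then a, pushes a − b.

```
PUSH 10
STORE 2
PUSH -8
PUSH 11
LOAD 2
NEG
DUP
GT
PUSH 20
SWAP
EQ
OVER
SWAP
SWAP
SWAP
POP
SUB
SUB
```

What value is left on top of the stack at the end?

PUSH 10 -> [10]
STORE 2 -> []
PUSH -8 -> [-8]
PUSH 11 -> [-8, 11]
LOAD 2  -> [-8, 11, 10]
NEG     -> [-8, 11, -10]
DUP     -> [-8, 11, -10, -10]
GT      -> [-8, 11, 0]
PUSH 20 -> [-8, 11, 0, 20]
SWAP    -> [-8, 11, 20, 0]
EQ      -> [-8, 11, 0]
OVER    -> [-8, 11, 0, 11]
SWAP    -> [-8, 11, 11, 0]
SWAP    -> [-8, 11, 0, 11]
SWAP    -> [-8, 11, 11, 0]
POP     -> [-8, 11, 11]
SUB     -> [-8, 0]
SUB     -> [-8]

-8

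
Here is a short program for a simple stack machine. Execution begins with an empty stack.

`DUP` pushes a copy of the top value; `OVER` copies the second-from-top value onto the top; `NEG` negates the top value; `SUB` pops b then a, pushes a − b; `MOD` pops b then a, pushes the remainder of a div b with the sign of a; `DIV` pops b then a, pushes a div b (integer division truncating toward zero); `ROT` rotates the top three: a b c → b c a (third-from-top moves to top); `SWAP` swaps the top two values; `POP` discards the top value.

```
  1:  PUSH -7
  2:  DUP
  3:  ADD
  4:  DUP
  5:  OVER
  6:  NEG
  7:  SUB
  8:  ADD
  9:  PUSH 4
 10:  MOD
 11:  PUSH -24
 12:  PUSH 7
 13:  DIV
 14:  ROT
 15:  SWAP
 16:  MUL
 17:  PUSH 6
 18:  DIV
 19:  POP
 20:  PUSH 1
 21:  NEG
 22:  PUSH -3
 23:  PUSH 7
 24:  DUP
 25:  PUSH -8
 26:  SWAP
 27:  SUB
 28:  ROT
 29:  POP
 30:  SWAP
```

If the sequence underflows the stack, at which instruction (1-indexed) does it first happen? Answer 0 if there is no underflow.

PUSH -7   -7
DUP       -7 -7
ADD       -14
DUP       -14 -14
OVER      -14 -14 -14
NEG       -14 -14 14
SUB       -14 -28
ADD       -42
PUSH 4    -42 4
MOD       -2
PUSH -24  -2 -24
PUSH 7    -2 -24 7
DIV       -2 -3
ROT  — needs 3 operands, stack has 2 → underflow

14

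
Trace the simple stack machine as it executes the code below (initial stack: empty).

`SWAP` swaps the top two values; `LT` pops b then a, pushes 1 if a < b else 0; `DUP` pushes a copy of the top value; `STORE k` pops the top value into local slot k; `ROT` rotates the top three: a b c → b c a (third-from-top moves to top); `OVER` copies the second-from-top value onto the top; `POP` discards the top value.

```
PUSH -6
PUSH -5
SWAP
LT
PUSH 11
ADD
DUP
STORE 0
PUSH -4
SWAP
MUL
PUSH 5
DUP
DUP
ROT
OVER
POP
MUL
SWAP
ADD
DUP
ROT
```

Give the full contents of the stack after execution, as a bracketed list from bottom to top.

PUSH -6 → [-6]
PUSH -5 → [-6, -5]
SWAP    → [-5, -6]
LT      → [0]
PUSH 11 → [0, 11]
ADD     → [11]
DUP     → [11, 11]
STORE 0 → [11]
PUSH -4 → [11, -4]
SWAP    → [-4, 11]
MUL     → [-44]
PUSH 5  → [-44, 5]
DUP     → [-44, 5, 5]
DUP     → [-44, 5, 5, 5]
ROT     → [-44, 5, 5, 5]
OVER    → [-44, 5, 5, 5, 5]
POP     → [-44, 5, 5, 5]
MUL     → [-44, 5, 25]
SWAP    → [-44, 25, 5]
ADD     → [-44, 30]
DUP     → [-44, 30, 30]
ROT     → [30, 30, -44]

[30, 30, -44]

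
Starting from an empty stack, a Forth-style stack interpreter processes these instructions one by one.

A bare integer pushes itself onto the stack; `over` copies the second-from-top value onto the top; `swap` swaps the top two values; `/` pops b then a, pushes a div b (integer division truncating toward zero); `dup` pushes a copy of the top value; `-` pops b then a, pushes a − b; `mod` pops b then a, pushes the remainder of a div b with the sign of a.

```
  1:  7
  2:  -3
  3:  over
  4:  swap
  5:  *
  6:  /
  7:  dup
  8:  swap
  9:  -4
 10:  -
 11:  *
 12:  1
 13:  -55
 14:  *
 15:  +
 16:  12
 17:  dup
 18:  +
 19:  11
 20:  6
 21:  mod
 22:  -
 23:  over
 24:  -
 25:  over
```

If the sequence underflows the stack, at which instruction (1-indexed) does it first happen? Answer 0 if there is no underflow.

0

7    -> [7]
-3   -> [7, -3]
over -> [7, -3, 7]
swap -> [7, 7, -3]
*    -> [7, -21]
/    -> [0]
dup  -> [0, 0]
swap -> [0, 0]
-4   -> [0, 0, -4]
-    -> [0, 4]
*    -> [0]
1    -> [0, 1]
-55  -> [0, 1, -55]
*    -> [0, -55]
+    -> [-55]
12   -> [-55, 12]
dup  -> [-55, 12, 12]
+    -> [-55, 24]
11   -> [-55, 24, 11]
6    -> [-55, 24, 11, 6]
mod  -> [-55, 24, 5]
-    -> [-55, 19]
over -> [-55, 19, -55]
-    -> [-55, 74]
over -> [-55, 74, -55]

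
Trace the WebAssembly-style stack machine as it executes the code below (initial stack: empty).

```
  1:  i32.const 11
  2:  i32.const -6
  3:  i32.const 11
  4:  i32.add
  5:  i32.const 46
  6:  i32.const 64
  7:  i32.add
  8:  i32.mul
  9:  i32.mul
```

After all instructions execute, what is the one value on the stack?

i32.const 11 → [11]
i32.const -6 → [11, -6]
i32.const 11 → [11, -6, 11]
i32.add      → [11, 5]
i32.const 46 → [11, 5, 46]
i32.const 64 → [11, 5, 46, 64]
i32.add      → [11, 5, 110]
i32.mul      → [11, 550]
i32.mul      → [6050]

6050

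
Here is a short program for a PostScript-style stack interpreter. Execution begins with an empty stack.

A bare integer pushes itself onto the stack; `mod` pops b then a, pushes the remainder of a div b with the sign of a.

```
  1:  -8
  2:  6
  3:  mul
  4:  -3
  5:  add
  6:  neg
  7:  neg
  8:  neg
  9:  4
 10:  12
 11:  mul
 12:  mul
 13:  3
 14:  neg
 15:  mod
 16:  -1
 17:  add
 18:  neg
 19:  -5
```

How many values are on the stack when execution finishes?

-8   -8
6    -8 6
mul  -48
-3   -48 -3
add  -51
neg  51
neg  -51
neg  51
4    51 4
12   51 4 12
mul  51 48
mul  2448
3    2448 3
neg  2448 -3
mod  0
-1   0 -1
add  -1
neg  1
-5   1 -5

2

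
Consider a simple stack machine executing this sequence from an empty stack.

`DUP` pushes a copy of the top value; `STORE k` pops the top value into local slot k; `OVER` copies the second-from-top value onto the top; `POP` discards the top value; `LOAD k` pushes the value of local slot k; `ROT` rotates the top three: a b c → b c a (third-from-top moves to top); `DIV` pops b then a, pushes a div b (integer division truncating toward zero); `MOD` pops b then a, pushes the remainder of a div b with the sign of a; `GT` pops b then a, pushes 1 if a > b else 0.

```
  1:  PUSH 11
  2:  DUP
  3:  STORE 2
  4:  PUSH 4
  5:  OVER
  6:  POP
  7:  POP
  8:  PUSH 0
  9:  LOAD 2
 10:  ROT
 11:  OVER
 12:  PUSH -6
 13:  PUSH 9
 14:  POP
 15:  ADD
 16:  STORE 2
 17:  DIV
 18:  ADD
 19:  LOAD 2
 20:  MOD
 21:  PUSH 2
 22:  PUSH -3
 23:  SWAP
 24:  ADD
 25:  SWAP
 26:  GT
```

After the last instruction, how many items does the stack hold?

1

PUSH 11 -> 11
DUP     -> 11 11
STORE 2 -> 11
PUSH 4  -> 11 4
OVER    -> 11 4 11
POP     -> 11 4
POP     -> 11
PUSH 0  -> 11 0
LOAD 2  -> 11 0 11
ROT     -> 0 11 11
OVER    -> 0 11 11 11
PUSH -6 -> 0 11 11 11 -6
PUSH 9  -> 0 11 11 11 -6 9
POP     -> 0 11 11 11 -6
ADD     -> 0 11 11 5
STORE 2 -> 0 11 11
DIV     -> 0 1
ADD     -> 1
LOAD 2  -> 1 5
MOD     -> 1
PUSH 2  -> 1 2
PUSH -3 -> 1 2 -3
SWAP    -> 1 -3 2
ADD     -> 1 -1
SWAP    -> -1 1
GT      -> 0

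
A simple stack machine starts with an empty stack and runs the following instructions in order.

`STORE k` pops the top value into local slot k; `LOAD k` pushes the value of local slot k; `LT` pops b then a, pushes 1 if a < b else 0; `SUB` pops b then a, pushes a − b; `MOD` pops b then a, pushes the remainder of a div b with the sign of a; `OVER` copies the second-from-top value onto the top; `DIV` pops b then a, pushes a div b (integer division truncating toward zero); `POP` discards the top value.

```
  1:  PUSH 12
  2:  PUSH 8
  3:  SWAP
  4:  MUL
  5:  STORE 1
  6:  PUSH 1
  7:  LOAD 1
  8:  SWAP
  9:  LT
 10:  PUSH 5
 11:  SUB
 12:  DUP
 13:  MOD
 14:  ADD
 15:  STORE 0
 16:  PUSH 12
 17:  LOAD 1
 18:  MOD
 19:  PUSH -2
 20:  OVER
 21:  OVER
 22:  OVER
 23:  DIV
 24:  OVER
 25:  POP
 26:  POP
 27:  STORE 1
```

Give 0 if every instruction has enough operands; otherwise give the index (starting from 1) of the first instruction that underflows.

14

PUSH 12  [12]
PUSH 8   [12, 8]
SWAP     [8, 12]
MUL      [96]
STORE 1  []
PUSH 1   [1]
LOAD 1   [1, 96]
SWAP     [96, 1]
LT       [0]
PUSH 5   [0, 5]
SUB      [-5]
DUP      [-5, -5]
MOD      [0]
ADD  — needs 2 operands, stack has 1 → underflow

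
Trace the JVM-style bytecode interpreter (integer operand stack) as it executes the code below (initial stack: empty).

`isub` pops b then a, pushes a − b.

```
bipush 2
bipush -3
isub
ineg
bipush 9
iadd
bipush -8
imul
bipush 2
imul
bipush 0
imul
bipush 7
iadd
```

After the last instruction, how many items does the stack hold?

1

bipush 2  -> [2]
bipush -3 -> [2, -3]
isub      -> [5]
ineg      -> [-5]
bipush 9  -> [-5, 9]
iadd      -> [4]
bipush -8 -> [4, -8]
imul      -> [-32]
bipush 2  -> [-32, 2]
imul      -> [-64]
bipush 0  -> [-64, 0]
imul      -> [0]
bipush 7  -> [0, 7]
iadd      -> [7]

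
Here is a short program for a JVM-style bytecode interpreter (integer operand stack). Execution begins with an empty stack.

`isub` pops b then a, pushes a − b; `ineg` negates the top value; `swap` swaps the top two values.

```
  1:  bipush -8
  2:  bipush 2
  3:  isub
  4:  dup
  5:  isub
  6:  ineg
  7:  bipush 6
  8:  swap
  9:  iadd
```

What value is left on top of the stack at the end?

6

bipush -8 : [-8]
bipush 2  : [-8, 2]
isub      : [-10]
dup       : [-10, -10]
isub      : [0]
ineg      : [0]
bipush 6  : [0, 6]
swap      : [6, 0]
iadd      : [6]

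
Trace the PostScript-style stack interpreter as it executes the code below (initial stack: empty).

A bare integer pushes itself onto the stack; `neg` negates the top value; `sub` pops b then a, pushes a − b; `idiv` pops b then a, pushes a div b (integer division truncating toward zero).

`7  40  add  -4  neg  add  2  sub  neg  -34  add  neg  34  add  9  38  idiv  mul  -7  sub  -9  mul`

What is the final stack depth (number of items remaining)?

1

7     7
40    7 40
add   47
-4    47 -4
neg   47 4
add   51
2     51 2
sub   49
neg   -49
-34   -49 -34
add   -83
neg   83
34    83 34
add   117
9     117 9
38    117 9 38
idiv  117 0
mul   0
-7    0 -7
sub   7
-9    7 -9
mul   -63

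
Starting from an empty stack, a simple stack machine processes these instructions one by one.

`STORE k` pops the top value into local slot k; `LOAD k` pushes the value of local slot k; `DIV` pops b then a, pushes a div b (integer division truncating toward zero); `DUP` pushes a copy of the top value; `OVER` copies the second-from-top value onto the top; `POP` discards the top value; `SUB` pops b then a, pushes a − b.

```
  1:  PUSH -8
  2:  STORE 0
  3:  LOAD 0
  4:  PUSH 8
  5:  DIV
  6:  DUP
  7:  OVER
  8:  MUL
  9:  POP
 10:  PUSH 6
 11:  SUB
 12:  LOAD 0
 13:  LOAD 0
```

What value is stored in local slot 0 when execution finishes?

-8

PUSH -8  -8
STORE 0  (empty)
LOAD 0   -8
PUSH 8   -8 8
DIV      -1
DUP      -1 -1
OVER     -1 -1 -1
MUL      -1 1
POP      -1
PUSH 6   -1 6
SUB      -7
LOAD 0   -7 -8
LOAD 0   -7 -8 -8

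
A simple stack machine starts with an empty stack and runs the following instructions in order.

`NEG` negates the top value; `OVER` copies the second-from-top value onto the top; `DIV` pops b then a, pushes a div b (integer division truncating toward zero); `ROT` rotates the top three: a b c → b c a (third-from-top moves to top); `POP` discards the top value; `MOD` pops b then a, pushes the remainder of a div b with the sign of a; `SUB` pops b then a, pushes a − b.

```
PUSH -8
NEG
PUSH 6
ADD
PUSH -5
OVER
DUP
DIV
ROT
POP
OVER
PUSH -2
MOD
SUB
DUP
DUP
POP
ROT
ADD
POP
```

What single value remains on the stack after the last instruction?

PUSH -8 : -8
NEG     : 8
PUSH 6  : 8 6
ADD     : 14
PUSH -5 : 14 -5
OVER    : 14 -5 14
DUP     : 14 -5 14 14
DIV     : 14 -5 1
ROT     : -5 1 14
POP     : -5 1
OVER    : -5 1 -5
PUSH -2 : -5 1 -5 -2
MOD     : -5 1 -1
SUB     : -5 2
DUP     : -5 2 2
DUP     : -5 2 2 2
POP     : -5 2 2
ROT     : 2 2 -5
ADD     : 2 -3
POP     : 2

2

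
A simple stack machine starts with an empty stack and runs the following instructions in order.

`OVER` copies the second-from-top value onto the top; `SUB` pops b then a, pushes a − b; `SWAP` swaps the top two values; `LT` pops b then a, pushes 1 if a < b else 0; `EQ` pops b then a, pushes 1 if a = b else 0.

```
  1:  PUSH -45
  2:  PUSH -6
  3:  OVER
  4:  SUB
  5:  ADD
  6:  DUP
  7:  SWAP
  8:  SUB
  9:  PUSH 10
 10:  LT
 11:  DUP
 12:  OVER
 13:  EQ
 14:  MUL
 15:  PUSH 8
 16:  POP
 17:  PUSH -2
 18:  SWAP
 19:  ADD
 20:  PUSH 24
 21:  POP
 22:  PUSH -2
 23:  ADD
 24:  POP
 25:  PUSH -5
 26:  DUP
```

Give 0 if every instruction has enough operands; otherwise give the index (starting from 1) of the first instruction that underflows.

0

PUSH -45 : -45
PUSH -6  : -45 -6
OVER     : -45 -6 -45
SUB      : -45 39
ADD      : -6
DUP      : -6 -6
SWAP     : -6 -6
SUB      : 0
PUSH 10  : 0 10
LT       : 1
DUP      : 1 1
OVER     : 1 1 1
EQ       : 1 1
MUL      : 1
PUSH 8   : 1 8
POP      : 1
PUSH -2  : 1 -2
SWAP     : -2 1
ADD      : -1
PUSH 24  : -1 24
POP      : -1
PUSH -2  : -1 -2
ADD      : -3
POP      : (empty)
PUSH -5  : -5
DUP      : -5 -5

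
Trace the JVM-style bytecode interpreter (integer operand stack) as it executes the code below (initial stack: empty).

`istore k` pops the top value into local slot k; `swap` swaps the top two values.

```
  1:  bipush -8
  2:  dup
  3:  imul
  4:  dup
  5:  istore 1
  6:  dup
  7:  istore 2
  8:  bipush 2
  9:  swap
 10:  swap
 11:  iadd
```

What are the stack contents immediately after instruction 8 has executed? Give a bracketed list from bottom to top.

[64, 2]

bipush -8 → [-8]
dup       → [-8, -8]
imul      → [64]
dup       → [64, 64]
istore 1  → [64]
dup       → [64, 64]
istore 2  → [64]
bipush 2  → [64, 2]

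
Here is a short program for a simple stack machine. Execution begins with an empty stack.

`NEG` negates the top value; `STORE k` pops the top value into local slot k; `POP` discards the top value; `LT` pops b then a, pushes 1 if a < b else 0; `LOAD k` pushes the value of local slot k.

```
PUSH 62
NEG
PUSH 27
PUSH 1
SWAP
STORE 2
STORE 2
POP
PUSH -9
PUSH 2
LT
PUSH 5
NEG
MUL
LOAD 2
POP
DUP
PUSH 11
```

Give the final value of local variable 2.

PUSH 62 -> [62]
NEG     -> [-62]
PUSH 27 -> [-62, 27]
PUSH 1  -> [-62, 27, 1]
SWAP    -> [-62, 1, 27]
STORE 2 -> [-62, 1]
STORE 2 -> [-62]
POP     -> []
PUSH -9 -> [-9]
PUSH 2  -> [-9, 2]
LT      -> [1]
PUSH 5  -> [1, 5]
NEG     -> [1, -5]
MUL     -> [-5]
LOAD 2  -> [-5, 1]
POP     -> [-5]
DUP     -> [-5, -5]
PUSH 11 -> [-5, -5, 11]

1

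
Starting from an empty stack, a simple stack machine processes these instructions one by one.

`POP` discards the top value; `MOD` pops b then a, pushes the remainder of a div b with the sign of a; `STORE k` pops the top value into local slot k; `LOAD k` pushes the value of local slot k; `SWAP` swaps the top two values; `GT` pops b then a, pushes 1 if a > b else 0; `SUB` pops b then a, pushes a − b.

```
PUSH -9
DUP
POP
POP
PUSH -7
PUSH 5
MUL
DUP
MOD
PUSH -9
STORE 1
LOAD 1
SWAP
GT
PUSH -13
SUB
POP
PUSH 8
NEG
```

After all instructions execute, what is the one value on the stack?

-8

PUSH -9  -> -9
DUP      -> -9 -9
POP      -> -9
POP      -> (empty)
PUSH -7  -> -7
PUSH 5   -> -7 5
MUL      -> -35
DUP      -> -35 -35
MOD      -> 0
PUSH -9  -> 0 -9
STORE 1  -> 0
LOAD 1   -> 0 -9
SWAP     -> -9 0
GT       -> 0
PUSH -13 -> 0 -13
SUB      -> 13
POP      -> (empty)
PUSH 8   -> 8
NEG      -> -8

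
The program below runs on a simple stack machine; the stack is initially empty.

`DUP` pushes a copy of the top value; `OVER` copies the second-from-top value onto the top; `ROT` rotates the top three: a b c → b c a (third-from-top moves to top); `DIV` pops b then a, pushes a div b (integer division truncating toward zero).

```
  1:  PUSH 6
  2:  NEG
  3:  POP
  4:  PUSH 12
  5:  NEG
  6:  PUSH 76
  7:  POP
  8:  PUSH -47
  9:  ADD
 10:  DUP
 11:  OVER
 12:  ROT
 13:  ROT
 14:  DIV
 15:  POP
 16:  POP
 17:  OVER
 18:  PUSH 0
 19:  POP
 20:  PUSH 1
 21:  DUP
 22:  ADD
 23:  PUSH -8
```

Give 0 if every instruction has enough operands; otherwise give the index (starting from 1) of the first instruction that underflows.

PUSH 6   → 6
NEG      → -6
POP      → (empty)
PUSH 12  → 12
NEG      → -12
PUSH 76  → -12 76
POP      → -12
PUSH -47 → -12 -47
ADD      → -59
DUP      → -59 -59
OVER     → -59 -59 -59
ROT      → -59 -59 -59
ROT      → -59 -59 -59
DIV      → -59 1
POP      → -59
POP      → (empty)
OVER  — needs 2 operands, stack has 0 → underflow

17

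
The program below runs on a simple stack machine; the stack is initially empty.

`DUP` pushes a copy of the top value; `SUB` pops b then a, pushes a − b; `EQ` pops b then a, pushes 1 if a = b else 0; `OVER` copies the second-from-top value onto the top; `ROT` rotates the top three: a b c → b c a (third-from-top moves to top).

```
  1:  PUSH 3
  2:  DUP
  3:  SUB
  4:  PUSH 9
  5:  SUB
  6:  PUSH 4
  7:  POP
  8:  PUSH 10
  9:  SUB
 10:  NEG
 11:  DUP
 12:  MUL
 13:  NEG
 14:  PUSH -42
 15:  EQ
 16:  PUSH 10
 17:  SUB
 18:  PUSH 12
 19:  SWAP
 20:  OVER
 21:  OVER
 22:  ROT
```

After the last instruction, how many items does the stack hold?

PUSH 3   -> [3]
DUP      -> [3, 3]
SUB      -> [0]
PUSH 9   -> [0, 9]
SUB      -> [-9]
PUSH 4   -> [-9, 4]
POP      -> [-9]
PUSH 10  -> [-9, 10]
SUB      -> [-19]
NEG      -> [19]
DUP      -> [19, 19]
MUL      -> [361]
NEG      -> [-361]
PUSH -42 -> [-361, -42]
EQ       -> [0]
PUSH 10  -> [0, 10]
SUB      -> [-10]
PUSH 12  -> [-10, 12]
SWAP     -> [12, -10]
OVER     -> [12, -10, 12]
OVER     -> [12, -10, 12, -10]
ROT      -> [12, 12, -10, -10]

4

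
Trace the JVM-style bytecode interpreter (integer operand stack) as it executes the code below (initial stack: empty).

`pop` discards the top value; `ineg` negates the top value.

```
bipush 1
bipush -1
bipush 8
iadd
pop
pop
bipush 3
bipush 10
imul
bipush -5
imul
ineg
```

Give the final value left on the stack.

bipush 1  : 1
bipush -1 : 1 -1
bipush 8  : 1 -1 8
iadd      : 1 7
pop       : 1
pop       : (empty)
bipush 3  : 3
bipush 10 : 3 10
imul      : 30
bipush -5 : 30 -5
imul      : -150
ineg      : 150

150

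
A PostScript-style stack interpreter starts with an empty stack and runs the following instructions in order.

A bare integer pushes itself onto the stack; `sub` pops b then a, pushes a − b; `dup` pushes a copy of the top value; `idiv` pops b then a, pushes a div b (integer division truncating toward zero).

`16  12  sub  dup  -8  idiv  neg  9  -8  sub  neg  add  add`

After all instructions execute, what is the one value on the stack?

-13

16   : [16]
12   : [16, 12]
sub  : [4]
dup  : [4, 4]
-8   : [4, 4, -8]
idiv : [4, 0]
neg  : [4, 0]
9    : [4, 0, 9]
-8   : [4, 0, 9, -8]
sub  : [4, 0, 17]
neg  : [4, 0, -17]
add  : [4, -17]
add  : [-13]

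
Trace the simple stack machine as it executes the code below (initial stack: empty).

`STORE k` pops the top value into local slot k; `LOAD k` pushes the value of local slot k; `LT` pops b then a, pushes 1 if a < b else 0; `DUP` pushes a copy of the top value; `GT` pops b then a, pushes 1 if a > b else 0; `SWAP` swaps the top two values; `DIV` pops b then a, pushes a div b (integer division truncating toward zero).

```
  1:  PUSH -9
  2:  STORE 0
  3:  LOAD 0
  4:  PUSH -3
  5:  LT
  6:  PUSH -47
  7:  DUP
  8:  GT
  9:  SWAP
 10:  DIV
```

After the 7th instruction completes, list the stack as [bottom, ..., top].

[1, -47, -47]

PUSH -9  → [-9]
STORE 0  → []
LOAD 0   → [-9]
PUSH -3  → [-9, -3]
LT       → [1]
PUSH -47 → [1, -47]
DUP      → [1, -47, -47]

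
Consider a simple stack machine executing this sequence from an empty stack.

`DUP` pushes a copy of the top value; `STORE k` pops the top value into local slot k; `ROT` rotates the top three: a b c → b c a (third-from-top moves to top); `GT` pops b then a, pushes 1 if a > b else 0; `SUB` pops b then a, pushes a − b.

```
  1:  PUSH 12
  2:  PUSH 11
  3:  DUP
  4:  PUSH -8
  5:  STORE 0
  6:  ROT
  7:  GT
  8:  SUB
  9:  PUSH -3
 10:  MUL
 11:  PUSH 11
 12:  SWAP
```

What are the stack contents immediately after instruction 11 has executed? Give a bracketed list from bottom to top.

PUSH 12  12
PUSH 11  12 11
DUP      12 11 11
PUSH -8  12 11 11 -8
STORE 0  12 11 11
ROT      11 11 12
GT       11 0
SUB      11
PUSH -3  11 -3
MUL      -33
PUSH 11  -33 11

[-33, 11]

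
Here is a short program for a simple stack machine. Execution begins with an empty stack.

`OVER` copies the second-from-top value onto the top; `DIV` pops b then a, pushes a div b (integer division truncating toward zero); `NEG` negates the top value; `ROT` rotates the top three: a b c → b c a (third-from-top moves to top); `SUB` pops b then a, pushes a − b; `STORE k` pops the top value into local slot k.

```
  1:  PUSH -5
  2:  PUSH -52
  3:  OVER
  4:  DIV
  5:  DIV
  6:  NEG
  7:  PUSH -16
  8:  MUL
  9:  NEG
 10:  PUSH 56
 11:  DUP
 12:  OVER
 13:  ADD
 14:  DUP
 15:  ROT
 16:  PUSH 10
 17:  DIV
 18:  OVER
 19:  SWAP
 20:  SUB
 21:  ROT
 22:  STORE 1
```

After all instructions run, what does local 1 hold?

112

PUSH -5  → [-5]
PUSH -52 → [-5, -52]
OVER     → [-5, -52, -5]
DIV      → [-5, 10]
DIV      → [0]
NEG      → [0]
PUSH -16 → [0, -16]
MUL      → [0]
NEG      → [0]
PUSH 56  → [0, 56]
DUP      → [0, 56, 56]
OVER     → [0, 56, 56, 56]
ADD      → [0, 56, 112]
DUP      → [0, 56, 112, 112]
ROT      → [0, 112, 112, 56]
PUSH 10  → [0, 112, 112, 56, 10]
DIV      → [0, 112, 112, 5]
OVER     → [0, 112, 112, 5, 112]
SWAP     → [0, 112, 112, 112, 5]
SUB      → [0, 112, 112, 107]
ROT      → [0, 112, 107, 112]
STORE 1  → [0, 112, 107]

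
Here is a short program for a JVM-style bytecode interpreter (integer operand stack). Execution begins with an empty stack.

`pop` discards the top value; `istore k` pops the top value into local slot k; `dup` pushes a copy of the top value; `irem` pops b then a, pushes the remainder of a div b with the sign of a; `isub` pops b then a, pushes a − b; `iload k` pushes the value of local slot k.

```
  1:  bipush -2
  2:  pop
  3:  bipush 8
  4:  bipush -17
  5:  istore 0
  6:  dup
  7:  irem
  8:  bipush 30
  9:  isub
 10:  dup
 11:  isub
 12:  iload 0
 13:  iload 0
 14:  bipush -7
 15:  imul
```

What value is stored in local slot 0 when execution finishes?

-17

bipush -2  -> -2
pop        -> (empty)
bipush 8   -> 8
bipush -17 -> 8 -17
istore 0   -> 8
dup        -> 8 8
irem       -> 0
bipush 30  -> 0 30
isub       -> -30
dup        -> -30 -30
isub       -> 0
iload 0    -> 0 -17
iload 0    -> 0 -17 -17
bipush -7  -> 0 -17 -17 -7
imul       -> 0 -17 119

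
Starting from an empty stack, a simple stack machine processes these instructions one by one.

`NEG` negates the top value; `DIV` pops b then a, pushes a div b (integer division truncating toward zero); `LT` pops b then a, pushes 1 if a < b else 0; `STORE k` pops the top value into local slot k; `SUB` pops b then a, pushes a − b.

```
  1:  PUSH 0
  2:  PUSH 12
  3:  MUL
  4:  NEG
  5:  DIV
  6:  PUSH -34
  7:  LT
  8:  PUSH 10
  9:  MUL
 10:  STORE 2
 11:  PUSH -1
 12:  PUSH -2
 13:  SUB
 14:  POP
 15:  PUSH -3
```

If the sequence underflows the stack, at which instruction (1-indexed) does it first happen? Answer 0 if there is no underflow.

5

PUSH 0  → 0
PUSH 12 → 0 12
MUL     → 0
NEG     → 0
DIV  — needs 2 operands, stack has 1 → underflow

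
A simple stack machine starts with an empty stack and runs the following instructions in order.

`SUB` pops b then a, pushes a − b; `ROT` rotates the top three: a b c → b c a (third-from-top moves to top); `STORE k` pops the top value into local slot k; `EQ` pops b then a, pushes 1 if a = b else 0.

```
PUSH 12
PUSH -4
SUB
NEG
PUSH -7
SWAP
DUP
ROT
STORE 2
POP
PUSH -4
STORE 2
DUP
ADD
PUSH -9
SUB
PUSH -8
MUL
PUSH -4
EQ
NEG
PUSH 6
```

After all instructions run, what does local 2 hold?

-4

PUSH 12 -> [12]
PUSH -4 -> [12, -4]
SUB     -> [16]
NEG     -> [-16]
PUSH -7 -> [-16, -7]
SWAP    -> [-7, -16]
DUP     -> [-7, -16, -16]
ROT     -> [-16, -16, -7]
STORE 2 -> [-16, -16]
POP     -> [-16]
PUSH -4 -> [-16, -4]
STORE 2 -> [-16]
DUP     -> [-16, -16]
ADD     -> [-32]
PUSH -9 -> [-32, -9]
SUB     -> [-23]
PUSH -8 -> [-23, -8]
MUL     -> [184]
PUSH -4 -> [184, -4]
EQ      -> [0]
NEG     -> [0]
PUSH 6  -> [0, 6]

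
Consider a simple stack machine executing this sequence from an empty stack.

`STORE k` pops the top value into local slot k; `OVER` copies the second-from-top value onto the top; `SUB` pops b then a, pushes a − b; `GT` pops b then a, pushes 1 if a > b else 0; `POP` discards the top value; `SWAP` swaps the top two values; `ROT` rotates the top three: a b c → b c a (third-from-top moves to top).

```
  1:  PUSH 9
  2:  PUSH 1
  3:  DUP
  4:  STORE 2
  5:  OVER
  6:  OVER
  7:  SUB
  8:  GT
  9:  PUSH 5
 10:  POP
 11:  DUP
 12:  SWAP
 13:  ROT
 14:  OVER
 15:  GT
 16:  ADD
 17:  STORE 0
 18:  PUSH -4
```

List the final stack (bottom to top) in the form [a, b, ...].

[0, -4]

PUSH 9  -> 9
PUSH 1  -> 9 1
DUP     -> 9 1 1
STORE 2 -> 9 1
OVER    -> 9 1 9
OVER    -> 9 1 9 1
SUB     -> 9 1 8
GT      -> 9 0
PUSH 5  -> 9 0 5
POP     -> 9 0
DUP     -> 9 0 0
SWAP    -> 9 0 0
ROT     -> 0 0 9
OVER    -> 0 0 9 0
GT      -> 0 0 1
ADD     -> 0 1
STORE 0 -> 0
PUSH -4 -> 0 -4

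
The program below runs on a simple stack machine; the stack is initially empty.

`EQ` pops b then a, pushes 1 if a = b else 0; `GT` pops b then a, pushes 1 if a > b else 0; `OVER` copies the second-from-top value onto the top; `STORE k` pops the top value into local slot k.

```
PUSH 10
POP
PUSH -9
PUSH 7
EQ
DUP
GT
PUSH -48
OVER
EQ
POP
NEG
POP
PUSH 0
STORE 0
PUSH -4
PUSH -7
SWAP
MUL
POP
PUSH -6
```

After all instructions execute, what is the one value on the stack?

PUSH 10  → [10]
POP      → []
PUSH -9  → [-9]
PUSH 7   → [-9, 7]
EQ       → [0]
DUP      → [0, 0]
GT       → [0]
PUSH -48 → [0, -48]
OVER     → [0, -48, 0]
EQ       → [0, 0]
POP      → [0]
NEG      → [0]
POP      → []
PUSH 0   → [0]
STORE 0  → []
PUSH -4  → [-4]
PUSH -7  → [-4, -7]
SWAP     → [-7, -4]
MUL      → [28]
POP      → []
PUSH -6  → [-6]

-6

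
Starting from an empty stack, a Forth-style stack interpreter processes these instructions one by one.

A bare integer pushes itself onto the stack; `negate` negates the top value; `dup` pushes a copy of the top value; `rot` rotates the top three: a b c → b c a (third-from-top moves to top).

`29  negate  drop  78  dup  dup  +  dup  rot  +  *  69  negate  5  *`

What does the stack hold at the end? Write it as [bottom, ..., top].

[36504, -345]

29     → [29]
negate → [-29]
drop   → []
78     → [78]
dup    → [78, 78]
dup    → [78, 78, 78]
+      → [78, 156]
dup    → [78, 156, 156]
rot    → [156, 156, 78]
+      → [156, 234]
*      → [36504]
69     → [36504, 69]
negate → [36504, -69]
5      → [36504, -69, 5]
*      → [36504, -345]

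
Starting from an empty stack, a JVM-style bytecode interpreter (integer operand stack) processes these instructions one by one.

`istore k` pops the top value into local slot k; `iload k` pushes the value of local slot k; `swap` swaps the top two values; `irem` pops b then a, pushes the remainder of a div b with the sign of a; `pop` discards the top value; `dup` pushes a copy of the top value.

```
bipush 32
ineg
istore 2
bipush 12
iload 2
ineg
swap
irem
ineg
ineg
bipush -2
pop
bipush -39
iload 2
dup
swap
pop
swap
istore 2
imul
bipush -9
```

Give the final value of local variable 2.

-39

bipush 32  → 32
ineg       → -32
istore 2   → (empty)
bipush 12  → 12
iload 2    → 12 -32
ineg       → 12 32
swap       → 32 12
irem       → 8
ineg       → -8
ineg       → 8
bipush -2  → 8 -2
pop        → 8
bipush -39 → 8 -39
iload 2    → 8 -39 -32
dup        → 8 -39 -32 -32
swap       → 8 -39 -32 -32
pop        → 8 -39 -32
swap       → 8 -32 -39
istore 2   → 8 -32
imul       → -256
bipush -9  → -256 -9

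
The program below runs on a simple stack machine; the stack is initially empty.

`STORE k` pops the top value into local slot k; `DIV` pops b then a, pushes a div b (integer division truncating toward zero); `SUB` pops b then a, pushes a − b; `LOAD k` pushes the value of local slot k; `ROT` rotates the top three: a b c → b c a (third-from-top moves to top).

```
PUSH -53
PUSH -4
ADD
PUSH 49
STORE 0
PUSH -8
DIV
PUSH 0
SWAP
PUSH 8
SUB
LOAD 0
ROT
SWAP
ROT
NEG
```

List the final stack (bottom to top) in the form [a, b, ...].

[0, 49, 1]

PUSH -53 : [-53]
PUSH -4  : [-53, -4]
ADD      : [-57]
PUSH 49  : [-57, 49]
STORE 0  : [-57]
PUSH -8  : [-57, -8]
DIV      : [7]
PUSH 0   : [7, 0]
SWAP     : [0, 7]
PUSH 8   : [0, 7, 8]
SUB      : [0, -1]
LOAD 0   : [0, -1, 49]
ROT      : [-1, 49, 0]
SWAP     : [-1, 0, 49]
ROT      : [0, 49, -1]
NEG      : [0, 49, 1]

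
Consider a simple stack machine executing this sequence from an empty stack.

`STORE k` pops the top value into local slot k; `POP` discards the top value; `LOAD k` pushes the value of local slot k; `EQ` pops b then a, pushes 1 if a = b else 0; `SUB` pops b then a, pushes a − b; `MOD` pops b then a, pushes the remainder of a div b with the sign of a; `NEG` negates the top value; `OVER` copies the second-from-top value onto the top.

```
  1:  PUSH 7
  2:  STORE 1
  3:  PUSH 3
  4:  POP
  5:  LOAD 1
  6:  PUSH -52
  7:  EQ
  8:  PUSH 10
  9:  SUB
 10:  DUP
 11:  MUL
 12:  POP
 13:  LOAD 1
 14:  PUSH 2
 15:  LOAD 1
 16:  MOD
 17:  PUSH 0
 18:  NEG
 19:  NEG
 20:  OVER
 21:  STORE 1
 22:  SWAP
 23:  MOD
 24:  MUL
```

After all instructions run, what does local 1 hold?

2

PUSH 7    7
STORE 1   (empty)
PUSH 3    3
POP       (empty)
LOAD 1    7
PUSH -52  7 -52
EQ        0
PUSH 10   0 10
SUB       -10
DUP       -10 -10
MUL       100
POP       (empty)
LOAD 1    7
PUSH 2    7 2
LOAD 1    7 2 7
MOD       7 2
PUSH 0    7 2 0
NEG       7 2 0
NEG       7 2 0
OVER      7 2 0 2
STORE 1   7 2 0
SWAP      7 0 2
MOD       7 0
MUL       0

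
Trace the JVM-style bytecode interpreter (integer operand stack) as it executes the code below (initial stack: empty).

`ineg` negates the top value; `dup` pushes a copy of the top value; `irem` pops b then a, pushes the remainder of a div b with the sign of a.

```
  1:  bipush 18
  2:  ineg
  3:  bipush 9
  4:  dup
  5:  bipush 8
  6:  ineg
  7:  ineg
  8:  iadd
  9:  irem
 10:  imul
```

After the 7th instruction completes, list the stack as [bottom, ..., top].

[-18, 9, 9, 8]

bipush 18 → [18]
ineg      → [-18]
bipush 9  → [-18, 9]
dup       → [-18, 9, 9]
bipush 8  → [-18, 9, 9, 8]
ineg      → [-18, 9, 9, -8]
ineg      → [-18, 9, 9, 8]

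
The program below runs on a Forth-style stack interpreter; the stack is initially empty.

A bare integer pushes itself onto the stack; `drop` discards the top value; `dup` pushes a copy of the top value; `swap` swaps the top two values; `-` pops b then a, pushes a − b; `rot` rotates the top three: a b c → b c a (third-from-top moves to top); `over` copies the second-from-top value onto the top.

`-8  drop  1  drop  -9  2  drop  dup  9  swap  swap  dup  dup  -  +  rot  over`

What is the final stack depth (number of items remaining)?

4

-8    -8
drop  (empty)
1     1
drop  (empty)
-9    -9
2     -9 2
drop  -9
dup   -9 -9
9     -9 -9 9
swap  -9 9 -9
swap  -9 -9 9
dup   -9 -9 9 9
dup   -9 -9 9 9 9
-     -9 -9 9 0
+     -9 -9 9
rot   -9 9 -9
over  -9 9 -9 9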